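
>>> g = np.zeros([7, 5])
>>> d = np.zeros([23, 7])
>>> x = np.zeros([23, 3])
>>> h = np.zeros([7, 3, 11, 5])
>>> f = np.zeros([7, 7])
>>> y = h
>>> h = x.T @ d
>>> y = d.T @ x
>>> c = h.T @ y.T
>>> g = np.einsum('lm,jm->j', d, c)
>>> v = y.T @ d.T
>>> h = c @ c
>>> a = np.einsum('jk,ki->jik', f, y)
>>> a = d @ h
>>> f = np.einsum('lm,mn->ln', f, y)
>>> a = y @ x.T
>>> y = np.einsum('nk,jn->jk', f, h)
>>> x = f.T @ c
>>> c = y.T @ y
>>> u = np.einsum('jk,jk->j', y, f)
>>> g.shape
(7,)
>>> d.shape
(23, 7)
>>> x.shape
(3, 7)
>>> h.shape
(7, 7)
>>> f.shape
(7, 3)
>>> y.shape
(7, 3)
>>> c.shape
(3, 3)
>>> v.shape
(3, 23)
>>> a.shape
(7, 23)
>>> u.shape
(7,)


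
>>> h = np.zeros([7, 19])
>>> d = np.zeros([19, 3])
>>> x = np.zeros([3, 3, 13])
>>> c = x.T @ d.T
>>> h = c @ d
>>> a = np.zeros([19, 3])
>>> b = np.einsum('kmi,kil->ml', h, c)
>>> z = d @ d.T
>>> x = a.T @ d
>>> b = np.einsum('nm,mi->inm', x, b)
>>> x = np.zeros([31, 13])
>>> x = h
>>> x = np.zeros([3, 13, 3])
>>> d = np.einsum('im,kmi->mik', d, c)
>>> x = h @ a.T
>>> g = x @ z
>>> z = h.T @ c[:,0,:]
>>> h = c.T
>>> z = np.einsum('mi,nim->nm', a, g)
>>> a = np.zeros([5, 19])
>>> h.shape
(19, 3, 13)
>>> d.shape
(3, 19, 13)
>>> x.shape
(13, 3, 19)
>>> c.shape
(13, 3, 19)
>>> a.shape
(5, 19)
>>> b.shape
(19, 3, 3)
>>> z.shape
(13, 19)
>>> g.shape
(13, 3, 19)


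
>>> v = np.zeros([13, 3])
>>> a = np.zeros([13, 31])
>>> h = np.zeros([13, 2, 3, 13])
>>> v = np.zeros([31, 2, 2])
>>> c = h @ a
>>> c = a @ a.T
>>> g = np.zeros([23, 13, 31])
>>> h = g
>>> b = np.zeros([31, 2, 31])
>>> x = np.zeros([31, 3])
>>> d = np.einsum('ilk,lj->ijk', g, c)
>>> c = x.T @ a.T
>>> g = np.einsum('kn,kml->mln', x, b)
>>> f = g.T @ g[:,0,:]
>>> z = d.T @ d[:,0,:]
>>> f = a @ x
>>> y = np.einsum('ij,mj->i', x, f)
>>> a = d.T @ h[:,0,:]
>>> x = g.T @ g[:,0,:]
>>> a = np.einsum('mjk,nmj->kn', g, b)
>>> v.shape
(31, 2, 2)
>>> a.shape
(3, 31)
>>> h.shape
(23, 13, 31)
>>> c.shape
(3, 13)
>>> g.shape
(2, 31, 3)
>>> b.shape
(31, 2, 31)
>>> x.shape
(3, 31, 3)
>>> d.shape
(23, 13, 31)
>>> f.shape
(13, 3)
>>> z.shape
(31, 13, 31)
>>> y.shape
(31,)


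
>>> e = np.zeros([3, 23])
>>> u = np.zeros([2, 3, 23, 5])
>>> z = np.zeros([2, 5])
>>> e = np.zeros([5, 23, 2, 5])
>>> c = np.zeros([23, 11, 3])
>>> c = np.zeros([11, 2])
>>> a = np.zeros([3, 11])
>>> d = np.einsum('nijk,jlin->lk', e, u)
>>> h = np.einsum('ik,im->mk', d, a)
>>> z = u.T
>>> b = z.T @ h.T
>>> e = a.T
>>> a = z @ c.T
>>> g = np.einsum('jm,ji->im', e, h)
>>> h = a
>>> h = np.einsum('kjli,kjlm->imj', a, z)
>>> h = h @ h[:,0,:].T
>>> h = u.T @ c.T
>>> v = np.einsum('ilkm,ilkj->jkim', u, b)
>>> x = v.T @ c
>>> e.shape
(11, 3)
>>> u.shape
(2, 3, 23, 5)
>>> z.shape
(5, 23, 3, 2)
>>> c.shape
(11, 2)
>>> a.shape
(5, 23, 3, 11)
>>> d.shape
(3, 5)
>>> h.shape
(5, 23, 3, 11)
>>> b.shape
(2, 3, 23, 11)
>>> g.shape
(5, 3)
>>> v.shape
(11, 23, 2, 5)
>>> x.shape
(5, 2, 23, 2)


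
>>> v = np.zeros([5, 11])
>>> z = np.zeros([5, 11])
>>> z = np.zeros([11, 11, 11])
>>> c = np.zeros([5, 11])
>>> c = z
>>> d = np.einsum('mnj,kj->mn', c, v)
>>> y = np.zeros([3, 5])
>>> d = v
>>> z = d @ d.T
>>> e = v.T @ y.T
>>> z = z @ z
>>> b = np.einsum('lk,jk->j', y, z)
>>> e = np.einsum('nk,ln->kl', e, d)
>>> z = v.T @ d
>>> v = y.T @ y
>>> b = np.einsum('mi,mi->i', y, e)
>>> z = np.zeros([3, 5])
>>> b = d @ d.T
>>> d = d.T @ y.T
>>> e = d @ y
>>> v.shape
(5, 5)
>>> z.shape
(3, 5)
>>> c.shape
(11, 11, 11)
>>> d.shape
(11, 3)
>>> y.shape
(3, 5)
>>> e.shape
(11, 5)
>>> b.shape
(5, 5)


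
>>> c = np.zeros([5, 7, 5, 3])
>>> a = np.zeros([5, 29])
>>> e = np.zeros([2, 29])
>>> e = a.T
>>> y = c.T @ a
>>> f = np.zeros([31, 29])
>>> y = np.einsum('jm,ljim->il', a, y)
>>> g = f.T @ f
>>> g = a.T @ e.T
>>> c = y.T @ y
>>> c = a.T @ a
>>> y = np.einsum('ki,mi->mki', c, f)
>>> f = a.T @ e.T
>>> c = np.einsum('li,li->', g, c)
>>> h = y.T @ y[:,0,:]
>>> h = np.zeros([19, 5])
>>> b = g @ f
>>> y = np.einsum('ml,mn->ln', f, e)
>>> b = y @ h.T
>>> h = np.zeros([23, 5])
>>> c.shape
()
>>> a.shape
(5, 29)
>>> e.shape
(29, 5)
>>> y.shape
(29, 5)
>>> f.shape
(29, 29)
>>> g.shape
(29, 29)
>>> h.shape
(23, 5)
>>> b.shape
(29, 19)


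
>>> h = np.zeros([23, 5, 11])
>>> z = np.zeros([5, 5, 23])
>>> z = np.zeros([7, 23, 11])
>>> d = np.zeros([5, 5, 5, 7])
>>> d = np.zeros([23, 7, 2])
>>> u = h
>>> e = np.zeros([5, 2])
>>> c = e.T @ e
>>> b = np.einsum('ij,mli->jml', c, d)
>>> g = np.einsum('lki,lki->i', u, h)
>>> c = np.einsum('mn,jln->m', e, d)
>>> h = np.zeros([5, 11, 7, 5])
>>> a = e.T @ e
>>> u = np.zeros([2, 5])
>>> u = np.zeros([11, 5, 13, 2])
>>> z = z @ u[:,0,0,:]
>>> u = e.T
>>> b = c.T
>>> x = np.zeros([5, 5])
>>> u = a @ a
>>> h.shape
(5, 11, 7, 5)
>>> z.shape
(7, 23, 2)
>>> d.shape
(23, 7, 2)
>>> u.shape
(2, 2)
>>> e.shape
(5, 2)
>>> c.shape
(5,)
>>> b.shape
(5,)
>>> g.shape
(11,)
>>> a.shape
(2, 2)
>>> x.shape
(5, 5)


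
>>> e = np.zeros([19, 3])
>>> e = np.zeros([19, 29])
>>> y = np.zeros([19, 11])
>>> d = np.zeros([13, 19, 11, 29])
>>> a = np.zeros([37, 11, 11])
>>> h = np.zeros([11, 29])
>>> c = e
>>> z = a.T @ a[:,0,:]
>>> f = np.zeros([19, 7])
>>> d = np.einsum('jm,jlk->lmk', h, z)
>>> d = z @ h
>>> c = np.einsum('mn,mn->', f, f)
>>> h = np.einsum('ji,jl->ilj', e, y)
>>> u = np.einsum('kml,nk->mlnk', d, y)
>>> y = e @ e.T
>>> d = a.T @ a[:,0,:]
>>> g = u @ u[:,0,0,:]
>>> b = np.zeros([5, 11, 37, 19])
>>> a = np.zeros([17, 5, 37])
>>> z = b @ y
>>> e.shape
(19, 29)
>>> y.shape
(19, 19)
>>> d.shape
(11, 11, 11)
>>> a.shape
(17, 5, 37)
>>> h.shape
(29, 11, 19)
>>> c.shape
()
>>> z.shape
(5, 11, 37, 19)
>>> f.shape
(19, 7)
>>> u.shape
(11, 29, 19, 11)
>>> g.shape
(11, 29, 19, 11)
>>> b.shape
(5, 11, 37, 19)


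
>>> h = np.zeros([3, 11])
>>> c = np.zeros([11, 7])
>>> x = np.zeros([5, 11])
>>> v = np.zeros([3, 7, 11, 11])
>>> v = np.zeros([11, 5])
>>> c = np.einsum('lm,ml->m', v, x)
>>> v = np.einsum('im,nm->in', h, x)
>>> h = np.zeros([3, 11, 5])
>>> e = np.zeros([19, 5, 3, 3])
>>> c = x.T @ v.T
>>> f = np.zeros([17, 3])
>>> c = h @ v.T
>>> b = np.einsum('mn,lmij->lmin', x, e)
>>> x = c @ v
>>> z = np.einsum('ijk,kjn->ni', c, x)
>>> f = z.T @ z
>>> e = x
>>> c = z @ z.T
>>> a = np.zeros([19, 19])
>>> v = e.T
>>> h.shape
(3, 11, 5)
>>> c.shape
(5, 5)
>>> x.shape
(3, 11, 5)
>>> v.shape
(5, 11, 3)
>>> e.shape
(3, 11, 5)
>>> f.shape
(3, 3)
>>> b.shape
(19, 5, 3, 11)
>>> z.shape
(5, 3)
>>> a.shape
(19, 19)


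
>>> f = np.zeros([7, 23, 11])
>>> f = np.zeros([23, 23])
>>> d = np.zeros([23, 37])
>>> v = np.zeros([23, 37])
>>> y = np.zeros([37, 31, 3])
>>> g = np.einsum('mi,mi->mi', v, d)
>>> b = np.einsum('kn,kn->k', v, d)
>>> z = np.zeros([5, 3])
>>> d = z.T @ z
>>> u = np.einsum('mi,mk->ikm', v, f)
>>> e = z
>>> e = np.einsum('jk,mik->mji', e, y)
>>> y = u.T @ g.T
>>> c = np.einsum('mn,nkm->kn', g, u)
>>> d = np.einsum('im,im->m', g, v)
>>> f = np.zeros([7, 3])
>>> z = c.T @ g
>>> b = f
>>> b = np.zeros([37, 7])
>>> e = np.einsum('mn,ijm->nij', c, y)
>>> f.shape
(7, 3)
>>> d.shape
(37,)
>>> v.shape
(23, 37)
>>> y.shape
(23, 23, 23)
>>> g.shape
(23, 37)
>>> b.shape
(37, 7)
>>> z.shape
(37, 37)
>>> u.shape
(37, 23, 23)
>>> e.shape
(37, 23, 23)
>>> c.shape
(23, 37)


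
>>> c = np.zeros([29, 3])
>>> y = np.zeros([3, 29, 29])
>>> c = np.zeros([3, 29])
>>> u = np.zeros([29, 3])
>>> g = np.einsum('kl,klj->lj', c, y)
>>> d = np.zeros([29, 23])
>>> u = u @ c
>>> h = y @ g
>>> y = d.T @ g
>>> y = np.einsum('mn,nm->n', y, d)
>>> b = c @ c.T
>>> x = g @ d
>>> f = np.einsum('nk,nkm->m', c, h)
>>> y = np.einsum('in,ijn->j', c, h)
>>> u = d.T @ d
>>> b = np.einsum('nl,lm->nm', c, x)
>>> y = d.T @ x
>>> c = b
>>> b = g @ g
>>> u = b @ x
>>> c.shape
(3, 23)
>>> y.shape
(23, 23)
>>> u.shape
(29, 23)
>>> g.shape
(29, 29)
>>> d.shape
(29, 23)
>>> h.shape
(3, 29, 29)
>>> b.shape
(29, 29)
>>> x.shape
(29, 23)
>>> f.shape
(29,)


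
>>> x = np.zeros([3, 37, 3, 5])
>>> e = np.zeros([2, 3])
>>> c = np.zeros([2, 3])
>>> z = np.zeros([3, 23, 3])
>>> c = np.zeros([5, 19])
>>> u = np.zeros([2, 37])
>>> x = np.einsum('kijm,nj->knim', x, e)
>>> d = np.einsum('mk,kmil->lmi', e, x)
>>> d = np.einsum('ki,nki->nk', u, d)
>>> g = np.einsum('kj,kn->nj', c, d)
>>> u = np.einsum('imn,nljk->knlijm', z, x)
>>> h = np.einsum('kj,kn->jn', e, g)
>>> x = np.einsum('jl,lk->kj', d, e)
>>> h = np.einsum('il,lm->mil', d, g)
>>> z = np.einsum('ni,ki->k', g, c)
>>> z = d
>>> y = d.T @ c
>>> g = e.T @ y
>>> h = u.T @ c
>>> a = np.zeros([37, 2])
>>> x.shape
(3, 5)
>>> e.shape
(2, 3)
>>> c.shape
(5, 19)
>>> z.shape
(5, 2)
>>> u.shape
(5, 3, 2, 3, 37, 23)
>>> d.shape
(5, 2)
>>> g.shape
(3, 19)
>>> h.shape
(23, 37, 3, 2, 3, 19)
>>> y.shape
(2, 19)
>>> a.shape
(37, 2)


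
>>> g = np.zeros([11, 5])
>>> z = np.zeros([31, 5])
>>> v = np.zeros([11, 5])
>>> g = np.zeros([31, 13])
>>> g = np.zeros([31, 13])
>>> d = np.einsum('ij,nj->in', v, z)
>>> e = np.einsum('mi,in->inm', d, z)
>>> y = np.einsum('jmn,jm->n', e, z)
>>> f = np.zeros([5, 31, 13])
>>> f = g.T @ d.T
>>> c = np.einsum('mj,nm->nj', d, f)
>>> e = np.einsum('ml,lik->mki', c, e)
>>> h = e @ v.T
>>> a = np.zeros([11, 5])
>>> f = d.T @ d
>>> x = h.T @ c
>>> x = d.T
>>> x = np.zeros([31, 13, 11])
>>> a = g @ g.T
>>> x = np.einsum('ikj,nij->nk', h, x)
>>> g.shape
(31, 13)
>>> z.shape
(31, 5)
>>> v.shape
(11, 5)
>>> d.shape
(11, 31)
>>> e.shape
(13, 11, 5)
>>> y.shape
(11,)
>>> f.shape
(31, 31)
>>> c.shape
(13, 31)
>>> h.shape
(13, 11, 11)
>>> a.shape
(31, 31)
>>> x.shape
(31, 11)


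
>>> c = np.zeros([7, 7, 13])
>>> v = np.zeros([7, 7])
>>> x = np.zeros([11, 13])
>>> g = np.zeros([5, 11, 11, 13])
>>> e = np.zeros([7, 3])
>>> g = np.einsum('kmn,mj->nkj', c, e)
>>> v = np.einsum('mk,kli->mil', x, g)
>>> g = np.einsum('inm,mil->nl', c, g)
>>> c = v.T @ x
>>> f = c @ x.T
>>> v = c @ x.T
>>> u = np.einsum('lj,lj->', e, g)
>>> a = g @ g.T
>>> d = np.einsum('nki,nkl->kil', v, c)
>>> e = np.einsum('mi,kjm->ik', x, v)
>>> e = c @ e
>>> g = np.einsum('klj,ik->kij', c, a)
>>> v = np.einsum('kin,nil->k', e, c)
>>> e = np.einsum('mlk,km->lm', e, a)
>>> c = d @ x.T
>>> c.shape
(3, 11, 11)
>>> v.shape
(7,)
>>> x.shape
(11, 13)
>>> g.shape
(7, 7, 13)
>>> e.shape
(3, 7)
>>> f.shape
(7, 3, 11)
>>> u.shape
()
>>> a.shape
(7, 7)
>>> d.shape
(3, 11, 13)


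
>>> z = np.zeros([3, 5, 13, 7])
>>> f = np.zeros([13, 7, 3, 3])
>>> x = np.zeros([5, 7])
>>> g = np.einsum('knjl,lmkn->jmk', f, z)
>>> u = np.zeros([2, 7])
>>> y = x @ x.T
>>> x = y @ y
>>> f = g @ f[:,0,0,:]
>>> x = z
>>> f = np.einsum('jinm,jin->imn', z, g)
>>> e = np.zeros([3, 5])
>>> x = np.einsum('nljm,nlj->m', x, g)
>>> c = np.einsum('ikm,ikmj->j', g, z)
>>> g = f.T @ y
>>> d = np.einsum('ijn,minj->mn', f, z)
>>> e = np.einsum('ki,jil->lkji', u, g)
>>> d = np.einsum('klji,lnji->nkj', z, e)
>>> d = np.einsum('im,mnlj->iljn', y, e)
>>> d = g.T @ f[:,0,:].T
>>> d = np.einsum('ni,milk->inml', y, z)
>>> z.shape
(3, 5, 13, 7)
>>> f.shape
(5, 7, 13)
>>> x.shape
(7,)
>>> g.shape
(13, 7, 5)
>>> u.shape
(2, 7)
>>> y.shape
(5, 5)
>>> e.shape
(5, 2, 13, 7)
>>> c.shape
(7,)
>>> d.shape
(5, 5, 3, 13)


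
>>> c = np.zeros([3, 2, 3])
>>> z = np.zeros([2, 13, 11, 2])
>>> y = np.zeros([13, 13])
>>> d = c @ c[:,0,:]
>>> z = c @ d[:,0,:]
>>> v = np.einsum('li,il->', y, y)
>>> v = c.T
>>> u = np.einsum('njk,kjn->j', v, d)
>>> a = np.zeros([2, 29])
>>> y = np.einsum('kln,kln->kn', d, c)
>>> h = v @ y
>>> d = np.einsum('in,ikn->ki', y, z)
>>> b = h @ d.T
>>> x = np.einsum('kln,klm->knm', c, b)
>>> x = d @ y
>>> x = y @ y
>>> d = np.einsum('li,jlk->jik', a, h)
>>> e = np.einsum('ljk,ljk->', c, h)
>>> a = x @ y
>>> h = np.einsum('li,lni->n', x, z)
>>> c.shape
(3, 2, 3)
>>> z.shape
(3, 2, 3)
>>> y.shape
(3, 3)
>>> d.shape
(3, 29, 3)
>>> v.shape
(3, 2, 3)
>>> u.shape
(2,)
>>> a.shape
(3, 3)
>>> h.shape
(2,)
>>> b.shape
(3, 2, 2)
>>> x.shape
(3, 3)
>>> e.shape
()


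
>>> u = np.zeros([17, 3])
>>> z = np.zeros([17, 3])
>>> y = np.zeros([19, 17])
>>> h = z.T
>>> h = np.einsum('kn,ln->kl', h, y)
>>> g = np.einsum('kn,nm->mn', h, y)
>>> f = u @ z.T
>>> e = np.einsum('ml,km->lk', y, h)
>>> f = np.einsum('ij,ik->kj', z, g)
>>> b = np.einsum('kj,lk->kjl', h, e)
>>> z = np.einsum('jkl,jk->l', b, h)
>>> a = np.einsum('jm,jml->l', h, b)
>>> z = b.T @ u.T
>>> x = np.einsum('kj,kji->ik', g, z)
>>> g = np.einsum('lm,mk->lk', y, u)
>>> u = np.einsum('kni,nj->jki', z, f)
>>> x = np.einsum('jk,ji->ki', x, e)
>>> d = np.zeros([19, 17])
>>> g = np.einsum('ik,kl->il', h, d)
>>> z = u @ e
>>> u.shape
(3, 17, 17)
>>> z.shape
(3, 17, 3)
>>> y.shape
(19, 17)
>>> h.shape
(3, 19)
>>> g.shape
(3, 17)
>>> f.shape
(19, 3)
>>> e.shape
(17, 3)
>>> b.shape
(3, 19, 17)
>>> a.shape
(17,)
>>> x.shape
(17, 3)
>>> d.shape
(19, 17)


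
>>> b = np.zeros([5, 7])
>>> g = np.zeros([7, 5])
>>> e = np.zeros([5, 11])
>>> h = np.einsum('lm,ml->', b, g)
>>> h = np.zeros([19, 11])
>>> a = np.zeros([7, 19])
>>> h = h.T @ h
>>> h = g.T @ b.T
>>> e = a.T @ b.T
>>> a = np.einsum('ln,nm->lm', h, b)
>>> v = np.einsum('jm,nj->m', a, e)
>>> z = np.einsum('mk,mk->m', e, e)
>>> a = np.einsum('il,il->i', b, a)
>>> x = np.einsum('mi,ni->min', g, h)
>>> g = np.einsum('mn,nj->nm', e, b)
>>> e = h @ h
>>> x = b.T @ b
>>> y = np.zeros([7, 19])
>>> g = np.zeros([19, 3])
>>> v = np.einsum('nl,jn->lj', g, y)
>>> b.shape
(5, 7)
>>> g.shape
(19, 3)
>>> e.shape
(5, 5)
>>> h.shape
(5, 5)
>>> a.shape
(5,)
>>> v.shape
(3, 7)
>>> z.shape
(19,)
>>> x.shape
(7, 7)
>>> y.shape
(7, 19)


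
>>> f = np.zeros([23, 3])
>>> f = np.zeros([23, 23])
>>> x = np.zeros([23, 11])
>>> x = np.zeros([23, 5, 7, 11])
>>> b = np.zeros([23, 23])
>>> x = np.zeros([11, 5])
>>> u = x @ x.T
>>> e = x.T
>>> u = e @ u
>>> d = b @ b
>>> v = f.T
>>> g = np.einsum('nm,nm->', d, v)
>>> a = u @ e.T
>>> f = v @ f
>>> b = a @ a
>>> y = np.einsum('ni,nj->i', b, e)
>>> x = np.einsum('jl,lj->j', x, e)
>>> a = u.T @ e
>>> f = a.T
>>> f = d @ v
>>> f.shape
(23, 23)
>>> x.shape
(11,)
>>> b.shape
(5, 5)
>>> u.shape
(5, 11)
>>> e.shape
(5, 11)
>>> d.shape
(23, 23)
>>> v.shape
(23, 23)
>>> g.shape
()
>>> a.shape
(11, 11)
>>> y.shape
(5,)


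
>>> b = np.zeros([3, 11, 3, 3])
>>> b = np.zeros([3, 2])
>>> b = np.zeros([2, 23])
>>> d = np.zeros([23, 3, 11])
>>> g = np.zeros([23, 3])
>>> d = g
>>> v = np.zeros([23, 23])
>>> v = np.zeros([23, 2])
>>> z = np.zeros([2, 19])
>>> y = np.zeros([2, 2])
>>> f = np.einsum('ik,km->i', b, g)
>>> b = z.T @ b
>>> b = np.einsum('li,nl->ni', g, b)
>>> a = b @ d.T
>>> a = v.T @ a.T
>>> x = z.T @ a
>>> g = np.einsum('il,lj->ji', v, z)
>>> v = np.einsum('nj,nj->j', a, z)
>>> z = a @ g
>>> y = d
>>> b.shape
(19, 3)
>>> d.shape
(23, 3)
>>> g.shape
(19, 23)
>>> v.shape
(19,)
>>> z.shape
(2, 23)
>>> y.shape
(23, 3)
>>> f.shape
(2,)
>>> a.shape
(2, 19)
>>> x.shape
(19, 19)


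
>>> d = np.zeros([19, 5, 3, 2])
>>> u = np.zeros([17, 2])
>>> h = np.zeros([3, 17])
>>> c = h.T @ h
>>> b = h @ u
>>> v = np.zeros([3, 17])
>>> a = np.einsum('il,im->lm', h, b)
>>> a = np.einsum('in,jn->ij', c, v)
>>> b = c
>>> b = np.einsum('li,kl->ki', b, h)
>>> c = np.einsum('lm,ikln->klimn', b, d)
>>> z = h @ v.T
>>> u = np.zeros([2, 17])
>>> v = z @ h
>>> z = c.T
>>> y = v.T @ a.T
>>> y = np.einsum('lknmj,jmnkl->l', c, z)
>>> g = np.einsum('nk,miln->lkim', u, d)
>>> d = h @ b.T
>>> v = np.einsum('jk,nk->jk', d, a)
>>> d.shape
(3, 3)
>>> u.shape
(2, 17)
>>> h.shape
(3, 17)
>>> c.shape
(5, 3, 19, 17, 2)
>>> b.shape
(3, 17)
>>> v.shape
(3, 3)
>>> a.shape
(17, 3)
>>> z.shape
(2, 17, 19, 3, 5)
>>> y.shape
(5,)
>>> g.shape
(3, 17, 5, 19)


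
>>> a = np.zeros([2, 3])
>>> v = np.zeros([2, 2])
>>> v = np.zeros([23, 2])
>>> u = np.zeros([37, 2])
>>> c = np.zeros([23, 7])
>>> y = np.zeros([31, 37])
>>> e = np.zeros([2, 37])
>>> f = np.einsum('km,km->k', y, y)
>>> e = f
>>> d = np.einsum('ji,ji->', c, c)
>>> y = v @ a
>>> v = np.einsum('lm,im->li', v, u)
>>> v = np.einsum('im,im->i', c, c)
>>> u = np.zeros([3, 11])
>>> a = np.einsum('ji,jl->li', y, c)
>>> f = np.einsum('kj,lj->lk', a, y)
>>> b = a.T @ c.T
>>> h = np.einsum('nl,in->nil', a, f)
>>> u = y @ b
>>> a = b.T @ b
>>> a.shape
(23, 23)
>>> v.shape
(23,)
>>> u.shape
(23, 23)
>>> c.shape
(23, 7)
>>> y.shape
(23, 3)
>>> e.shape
(31,)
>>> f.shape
(23, 7)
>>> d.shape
()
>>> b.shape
(3, 23)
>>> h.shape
(7, 23, 3)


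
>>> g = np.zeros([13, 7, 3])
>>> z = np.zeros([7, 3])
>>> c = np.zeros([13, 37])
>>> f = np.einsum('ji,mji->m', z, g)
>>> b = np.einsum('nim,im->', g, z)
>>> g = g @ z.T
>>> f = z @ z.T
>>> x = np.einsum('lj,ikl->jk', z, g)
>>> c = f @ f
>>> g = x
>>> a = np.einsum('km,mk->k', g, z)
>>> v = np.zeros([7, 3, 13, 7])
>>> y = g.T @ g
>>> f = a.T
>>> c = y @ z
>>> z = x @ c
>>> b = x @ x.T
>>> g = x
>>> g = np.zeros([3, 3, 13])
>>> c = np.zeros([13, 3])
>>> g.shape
(3, 3, 13)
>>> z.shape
(3, 3)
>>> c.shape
(13, 3)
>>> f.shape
(3,)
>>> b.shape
(3, 3)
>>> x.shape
(3, 7)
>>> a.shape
(3,)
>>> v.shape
(7, 3, 13, 7)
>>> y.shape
(7, 7)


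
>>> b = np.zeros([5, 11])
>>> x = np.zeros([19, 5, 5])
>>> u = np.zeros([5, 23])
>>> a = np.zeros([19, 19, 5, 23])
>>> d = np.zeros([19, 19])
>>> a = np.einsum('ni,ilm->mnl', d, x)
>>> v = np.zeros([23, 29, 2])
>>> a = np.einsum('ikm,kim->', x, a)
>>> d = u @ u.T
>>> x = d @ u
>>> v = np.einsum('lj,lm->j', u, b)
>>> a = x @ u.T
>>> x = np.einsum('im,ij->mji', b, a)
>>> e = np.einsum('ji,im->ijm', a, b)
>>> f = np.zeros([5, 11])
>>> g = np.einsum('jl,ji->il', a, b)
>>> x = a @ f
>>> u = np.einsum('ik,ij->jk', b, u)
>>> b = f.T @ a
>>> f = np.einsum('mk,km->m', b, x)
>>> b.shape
(11, 5)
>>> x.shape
(5, 11)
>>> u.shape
(23, 11)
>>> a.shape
(5, 5)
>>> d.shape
(5, 5)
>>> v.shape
(23,)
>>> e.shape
(5, 5, 11)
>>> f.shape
(11,)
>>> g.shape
(11, 5)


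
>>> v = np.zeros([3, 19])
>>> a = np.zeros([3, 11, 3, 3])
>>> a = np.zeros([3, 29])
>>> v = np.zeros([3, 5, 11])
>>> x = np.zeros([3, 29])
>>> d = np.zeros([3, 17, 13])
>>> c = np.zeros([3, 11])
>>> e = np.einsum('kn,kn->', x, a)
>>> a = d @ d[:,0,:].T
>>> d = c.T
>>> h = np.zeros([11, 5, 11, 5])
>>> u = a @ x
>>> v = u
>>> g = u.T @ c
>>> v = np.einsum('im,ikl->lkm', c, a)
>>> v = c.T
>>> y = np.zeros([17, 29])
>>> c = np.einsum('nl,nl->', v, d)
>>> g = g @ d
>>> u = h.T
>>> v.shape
(11, 3)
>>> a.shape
(3, 17, 3)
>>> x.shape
(3, 29)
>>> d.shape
(11, 3)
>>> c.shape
()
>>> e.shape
()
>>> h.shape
(11, 5, 11, 5)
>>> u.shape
(5, 11, 5, 11)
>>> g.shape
(29, 17, 3)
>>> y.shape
(17, 29)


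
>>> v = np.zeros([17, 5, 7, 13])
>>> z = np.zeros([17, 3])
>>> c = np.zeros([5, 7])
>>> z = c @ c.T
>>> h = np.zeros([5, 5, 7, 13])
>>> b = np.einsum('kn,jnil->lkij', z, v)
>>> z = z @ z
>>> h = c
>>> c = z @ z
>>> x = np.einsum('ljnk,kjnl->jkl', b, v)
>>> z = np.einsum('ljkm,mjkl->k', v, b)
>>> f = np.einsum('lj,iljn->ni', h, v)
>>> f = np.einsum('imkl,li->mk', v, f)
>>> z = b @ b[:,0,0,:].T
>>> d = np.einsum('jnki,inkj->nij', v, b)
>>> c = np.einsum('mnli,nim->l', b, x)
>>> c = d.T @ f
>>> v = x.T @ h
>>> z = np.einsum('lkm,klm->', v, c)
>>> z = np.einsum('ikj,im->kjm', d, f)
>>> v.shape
(13, 17, 7)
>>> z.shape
(13, 17, 7)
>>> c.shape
(17, 13, 7)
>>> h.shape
(5, 7)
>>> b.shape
(13, 5, 7, 17)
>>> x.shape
(5, 17, 13)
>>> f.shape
(5, 7)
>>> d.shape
(5, 13, 17)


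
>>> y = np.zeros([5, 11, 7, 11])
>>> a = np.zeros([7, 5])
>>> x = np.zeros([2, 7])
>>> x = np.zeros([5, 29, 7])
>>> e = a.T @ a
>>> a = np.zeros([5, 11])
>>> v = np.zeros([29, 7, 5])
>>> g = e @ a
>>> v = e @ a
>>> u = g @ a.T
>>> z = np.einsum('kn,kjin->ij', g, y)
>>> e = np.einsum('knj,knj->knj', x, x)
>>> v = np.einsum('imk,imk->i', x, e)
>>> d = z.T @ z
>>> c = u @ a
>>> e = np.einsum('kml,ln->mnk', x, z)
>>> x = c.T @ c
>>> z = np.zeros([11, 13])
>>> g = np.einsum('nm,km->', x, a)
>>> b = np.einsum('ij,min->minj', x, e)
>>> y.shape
(5, 11, 7, 11)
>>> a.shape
(5, 11)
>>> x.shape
(11, 11)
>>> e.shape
(29, 11, 5)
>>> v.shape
(5,)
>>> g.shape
()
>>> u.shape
(5, 5)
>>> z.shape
(11, 13)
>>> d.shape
(11, 11)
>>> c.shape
(5, 11)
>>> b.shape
(29, 11, 5, 11)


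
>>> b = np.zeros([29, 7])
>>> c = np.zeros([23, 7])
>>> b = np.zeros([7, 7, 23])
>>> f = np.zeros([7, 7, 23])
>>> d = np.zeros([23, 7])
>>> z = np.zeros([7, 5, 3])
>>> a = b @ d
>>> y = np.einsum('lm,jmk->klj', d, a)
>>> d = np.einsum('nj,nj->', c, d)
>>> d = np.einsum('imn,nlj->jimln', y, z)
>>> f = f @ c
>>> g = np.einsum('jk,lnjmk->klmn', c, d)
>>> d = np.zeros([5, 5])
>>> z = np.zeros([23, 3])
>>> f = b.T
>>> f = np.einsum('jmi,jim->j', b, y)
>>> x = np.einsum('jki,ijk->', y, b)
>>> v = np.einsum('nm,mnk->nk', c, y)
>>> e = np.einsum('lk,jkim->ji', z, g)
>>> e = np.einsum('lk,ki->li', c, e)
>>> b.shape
(7, 7, 23)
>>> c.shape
(23, 7)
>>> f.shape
(7,)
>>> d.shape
(5, 5)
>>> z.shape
(23, 3)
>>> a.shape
(7, 7, 7)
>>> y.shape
(7, 23, 7)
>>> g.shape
(7, 3, 5, 7)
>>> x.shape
()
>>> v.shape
(23, 7)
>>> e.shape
(23, 5)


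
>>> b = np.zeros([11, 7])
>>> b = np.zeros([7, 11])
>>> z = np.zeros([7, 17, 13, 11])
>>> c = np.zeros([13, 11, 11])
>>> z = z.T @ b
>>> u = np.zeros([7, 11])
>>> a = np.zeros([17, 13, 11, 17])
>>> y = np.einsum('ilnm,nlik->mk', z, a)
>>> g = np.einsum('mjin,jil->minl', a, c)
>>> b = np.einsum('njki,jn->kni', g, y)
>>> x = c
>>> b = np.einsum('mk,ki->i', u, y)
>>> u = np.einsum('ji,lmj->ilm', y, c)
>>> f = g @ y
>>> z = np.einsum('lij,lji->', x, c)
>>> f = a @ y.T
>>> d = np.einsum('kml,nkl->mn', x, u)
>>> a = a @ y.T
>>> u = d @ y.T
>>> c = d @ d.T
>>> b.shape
(17,)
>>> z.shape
()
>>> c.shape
(11, 11)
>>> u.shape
(11, 11)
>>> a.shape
(17, 13, 11, 11)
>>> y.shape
(11, 17)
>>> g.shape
(17, 11, 17, 11)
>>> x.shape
(13, 11, 11)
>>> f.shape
(17, 13, 11, 11)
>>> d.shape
(11, 17)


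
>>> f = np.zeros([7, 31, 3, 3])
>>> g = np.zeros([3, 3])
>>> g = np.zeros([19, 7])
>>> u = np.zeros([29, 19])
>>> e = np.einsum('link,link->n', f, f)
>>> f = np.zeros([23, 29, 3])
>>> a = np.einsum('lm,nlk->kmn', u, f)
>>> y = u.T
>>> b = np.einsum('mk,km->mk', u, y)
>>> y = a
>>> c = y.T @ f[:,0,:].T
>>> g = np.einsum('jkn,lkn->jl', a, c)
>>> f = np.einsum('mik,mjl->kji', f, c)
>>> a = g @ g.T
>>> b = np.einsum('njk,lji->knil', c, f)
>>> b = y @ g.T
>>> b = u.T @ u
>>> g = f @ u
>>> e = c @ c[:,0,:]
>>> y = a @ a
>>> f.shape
(3, 19, 29)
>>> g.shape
(3, 19, 19)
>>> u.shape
(29, 19)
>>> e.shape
(23, 19, 23)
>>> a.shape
(3, 3)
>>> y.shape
(3, 3)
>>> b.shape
(19, 19)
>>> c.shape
(23, 19, 23)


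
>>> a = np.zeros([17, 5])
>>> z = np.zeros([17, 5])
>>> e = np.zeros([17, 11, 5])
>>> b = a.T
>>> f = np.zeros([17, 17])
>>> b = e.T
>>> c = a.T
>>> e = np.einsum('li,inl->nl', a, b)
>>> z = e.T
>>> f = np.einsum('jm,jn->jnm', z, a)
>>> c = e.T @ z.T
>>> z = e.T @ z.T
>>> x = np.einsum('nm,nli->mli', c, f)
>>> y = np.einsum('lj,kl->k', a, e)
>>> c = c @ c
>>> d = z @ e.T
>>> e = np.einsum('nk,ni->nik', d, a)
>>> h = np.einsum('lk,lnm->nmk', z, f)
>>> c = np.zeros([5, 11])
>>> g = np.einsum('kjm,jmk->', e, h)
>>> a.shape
(17, 5)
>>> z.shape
(17, 17)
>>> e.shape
(17, 5, 11)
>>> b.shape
(5, 11, 17)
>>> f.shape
(17, 5, 11)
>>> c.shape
(5, 11)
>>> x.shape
(17, 5, 11)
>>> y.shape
(11,)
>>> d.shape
(17, 11)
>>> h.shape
(5, 11, 17)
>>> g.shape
()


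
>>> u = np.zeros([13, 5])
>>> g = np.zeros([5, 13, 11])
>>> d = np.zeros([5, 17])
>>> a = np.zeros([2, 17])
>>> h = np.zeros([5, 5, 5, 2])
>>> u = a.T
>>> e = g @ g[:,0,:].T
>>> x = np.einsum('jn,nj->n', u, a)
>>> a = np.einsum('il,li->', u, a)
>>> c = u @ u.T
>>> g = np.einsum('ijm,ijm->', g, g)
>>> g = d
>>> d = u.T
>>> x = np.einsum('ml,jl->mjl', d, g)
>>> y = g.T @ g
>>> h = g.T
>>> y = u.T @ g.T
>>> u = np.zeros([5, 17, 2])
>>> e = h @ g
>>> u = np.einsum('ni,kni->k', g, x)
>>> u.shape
(2,)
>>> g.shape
(5, 17)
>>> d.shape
(2, 17)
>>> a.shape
()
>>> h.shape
(17, 5)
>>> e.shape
(17, 17)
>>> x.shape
(2, 5, 17)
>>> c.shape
(17, 17)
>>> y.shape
(2, 5)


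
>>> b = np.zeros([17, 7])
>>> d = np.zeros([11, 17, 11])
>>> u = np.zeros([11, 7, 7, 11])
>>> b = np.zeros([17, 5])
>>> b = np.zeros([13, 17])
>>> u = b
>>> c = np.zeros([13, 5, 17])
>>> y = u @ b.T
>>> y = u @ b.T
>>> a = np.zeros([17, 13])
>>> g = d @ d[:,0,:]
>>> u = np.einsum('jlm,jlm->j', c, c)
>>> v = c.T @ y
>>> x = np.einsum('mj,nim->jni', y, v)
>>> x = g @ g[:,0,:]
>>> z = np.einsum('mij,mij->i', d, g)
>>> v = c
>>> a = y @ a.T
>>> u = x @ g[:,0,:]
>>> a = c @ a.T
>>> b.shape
(13, 17)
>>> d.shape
(11, 17, 11)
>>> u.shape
(11, 17, 11)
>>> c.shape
(13, 5, 17)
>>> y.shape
(13, 13)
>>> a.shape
(13, 5, 13)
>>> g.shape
(11, 17, 11)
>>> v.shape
(13, 5, 17)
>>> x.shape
(11, 17, 11)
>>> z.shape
(17,)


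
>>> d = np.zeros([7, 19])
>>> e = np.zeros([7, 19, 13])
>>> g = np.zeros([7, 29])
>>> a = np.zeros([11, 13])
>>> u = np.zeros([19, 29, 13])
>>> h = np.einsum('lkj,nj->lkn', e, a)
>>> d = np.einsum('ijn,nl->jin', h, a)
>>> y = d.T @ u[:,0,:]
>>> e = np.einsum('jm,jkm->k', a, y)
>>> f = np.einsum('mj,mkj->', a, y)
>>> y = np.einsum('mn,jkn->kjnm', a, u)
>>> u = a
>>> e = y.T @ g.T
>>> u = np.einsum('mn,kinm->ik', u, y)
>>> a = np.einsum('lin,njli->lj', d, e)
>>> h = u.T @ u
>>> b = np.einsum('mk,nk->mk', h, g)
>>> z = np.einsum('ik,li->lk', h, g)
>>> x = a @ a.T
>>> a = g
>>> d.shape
(19, 7, 11)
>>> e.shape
(11, 13, 19, 7)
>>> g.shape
(7, 29)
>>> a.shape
(7, 29)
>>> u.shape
(19, 29)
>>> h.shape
(29, 29)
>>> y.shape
(29, 19, 13, 11)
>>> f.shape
()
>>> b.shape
(29, 29)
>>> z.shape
(7, 29)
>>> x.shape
(19, 19)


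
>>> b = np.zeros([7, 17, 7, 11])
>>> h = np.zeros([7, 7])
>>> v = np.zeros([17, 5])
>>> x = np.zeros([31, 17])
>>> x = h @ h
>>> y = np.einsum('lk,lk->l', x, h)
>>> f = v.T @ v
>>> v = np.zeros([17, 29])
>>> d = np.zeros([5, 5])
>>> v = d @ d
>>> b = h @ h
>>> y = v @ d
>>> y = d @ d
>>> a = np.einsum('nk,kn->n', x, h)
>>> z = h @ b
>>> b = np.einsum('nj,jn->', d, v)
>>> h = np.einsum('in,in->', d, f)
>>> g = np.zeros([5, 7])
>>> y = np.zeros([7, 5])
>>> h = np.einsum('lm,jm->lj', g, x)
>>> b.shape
()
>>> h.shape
(5, 7)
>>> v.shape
(5, 5)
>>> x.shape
(7, 7)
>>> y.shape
(7, 5)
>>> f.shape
(5, 5)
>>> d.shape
(5, 5)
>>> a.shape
(7,)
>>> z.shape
(7, 7)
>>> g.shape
(5, 7)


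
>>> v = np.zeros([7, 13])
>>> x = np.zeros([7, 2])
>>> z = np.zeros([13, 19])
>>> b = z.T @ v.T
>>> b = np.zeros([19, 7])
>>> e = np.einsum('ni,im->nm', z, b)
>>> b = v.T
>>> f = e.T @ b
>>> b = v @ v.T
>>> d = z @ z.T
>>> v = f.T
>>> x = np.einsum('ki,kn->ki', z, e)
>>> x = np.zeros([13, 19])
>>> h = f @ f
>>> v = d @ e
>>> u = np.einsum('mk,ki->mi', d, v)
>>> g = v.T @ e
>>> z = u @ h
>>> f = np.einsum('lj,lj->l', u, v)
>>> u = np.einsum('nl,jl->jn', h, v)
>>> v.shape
(13, 7)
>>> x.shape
(13, 19)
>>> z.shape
(13, 7)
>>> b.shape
(7, 7)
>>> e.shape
(13, 7)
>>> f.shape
(13,)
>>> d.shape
(13, 13)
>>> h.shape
(7, 7)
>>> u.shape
(13, 7)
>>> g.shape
(7, 7)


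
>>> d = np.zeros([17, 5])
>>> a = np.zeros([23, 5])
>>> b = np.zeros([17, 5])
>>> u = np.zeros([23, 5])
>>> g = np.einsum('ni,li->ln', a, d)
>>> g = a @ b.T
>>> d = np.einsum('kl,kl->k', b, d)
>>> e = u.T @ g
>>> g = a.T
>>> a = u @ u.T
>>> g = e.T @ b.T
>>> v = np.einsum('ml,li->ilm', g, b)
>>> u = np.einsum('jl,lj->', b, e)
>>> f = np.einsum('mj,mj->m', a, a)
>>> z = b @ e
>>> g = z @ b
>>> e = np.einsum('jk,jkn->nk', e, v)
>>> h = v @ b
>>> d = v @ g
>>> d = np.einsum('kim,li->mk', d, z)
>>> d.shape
(5, 5)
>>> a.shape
(23, 23)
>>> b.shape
(17, 5)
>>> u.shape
()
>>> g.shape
(17, 5)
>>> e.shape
(17, 17)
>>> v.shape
(5, 17, 17)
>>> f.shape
(23,)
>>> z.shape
(17, 17)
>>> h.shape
(5, 17, 5)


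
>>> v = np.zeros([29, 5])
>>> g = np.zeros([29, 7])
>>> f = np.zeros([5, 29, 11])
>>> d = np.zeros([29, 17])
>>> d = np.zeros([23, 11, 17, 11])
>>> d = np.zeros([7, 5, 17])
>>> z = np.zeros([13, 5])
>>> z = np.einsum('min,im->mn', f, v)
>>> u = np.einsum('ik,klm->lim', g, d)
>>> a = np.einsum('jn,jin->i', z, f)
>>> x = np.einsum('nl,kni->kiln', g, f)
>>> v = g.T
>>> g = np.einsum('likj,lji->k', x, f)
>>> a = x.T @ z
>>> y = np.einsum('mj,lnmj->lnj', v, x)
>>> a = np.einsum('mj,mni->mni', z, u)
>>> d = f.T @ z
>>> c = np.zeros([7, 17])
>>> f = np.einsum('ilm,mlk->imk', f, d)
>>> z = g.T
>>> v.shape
(7, 29)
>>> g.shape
(7,)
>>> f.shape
(5, 11, 11)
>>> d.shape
(11, 29, 11)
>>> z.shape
(7,)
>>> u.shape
(5, 29, 17)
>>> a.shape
(5, 29, 17)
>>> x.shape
(5, 11, 7, 29)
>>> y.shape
(5, 11, 29)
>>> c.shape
(7, 17)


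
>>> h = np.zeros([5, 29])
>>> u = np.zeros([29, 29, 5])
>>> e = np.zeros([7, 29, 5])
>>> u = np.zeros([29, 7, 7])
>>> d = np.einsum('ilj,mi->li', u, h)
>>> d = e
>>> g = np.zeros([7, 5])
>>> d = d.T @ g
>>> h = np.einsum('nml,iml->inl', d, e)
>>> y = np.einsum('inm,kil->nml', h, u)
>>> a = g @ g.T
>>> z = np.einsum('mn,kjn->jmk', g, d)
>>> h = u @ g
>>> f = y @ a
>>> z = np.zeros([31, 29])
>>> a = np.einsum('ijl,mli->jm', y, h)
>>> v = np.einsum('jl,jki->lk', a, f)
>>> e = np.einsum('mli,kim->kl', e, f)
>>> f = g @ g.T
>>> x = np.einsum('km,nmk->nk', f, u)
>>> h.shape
(29, 7, 5)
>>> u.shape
(29, 7, 7)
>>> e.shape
(5, 29)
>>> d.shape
(5, 29, 5)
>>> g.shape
(7, 5)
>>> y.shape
(5, 5, 7)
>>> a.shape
(5, 29)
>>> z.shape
(31, 29)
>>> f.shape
(7, 7)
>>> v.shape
(29, 5)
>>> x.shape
(29, 7)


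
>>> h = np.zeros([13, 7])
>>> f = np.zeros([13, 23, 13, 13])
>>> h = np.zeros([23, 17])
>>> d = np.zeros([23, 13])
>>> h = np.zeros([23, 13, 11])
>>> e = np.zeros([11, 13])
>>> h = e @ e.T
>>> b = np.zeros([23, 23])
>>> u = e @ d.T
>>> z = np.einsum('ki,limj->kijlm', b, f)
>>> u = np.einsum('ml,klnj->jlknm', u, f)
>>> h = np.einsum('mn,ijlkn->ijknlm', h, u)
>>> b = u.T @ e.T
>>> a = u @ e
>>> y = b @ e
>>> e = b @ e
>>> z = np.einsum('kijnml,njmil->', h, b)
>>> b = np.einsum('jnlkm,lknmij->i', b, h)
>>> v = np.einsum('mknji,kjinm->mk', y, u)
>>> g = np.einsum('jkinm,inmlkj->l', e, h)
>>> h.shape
(13, 23, 13, 11, 13, 11)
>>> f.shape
(13, 23, 13, 13)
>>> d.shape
(23, 13)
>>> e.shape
(11, 13, 13, 23, 13)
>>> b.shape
(13,)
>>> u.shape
(13, 23, 13, 13, 11)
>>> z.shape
()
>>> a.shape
(13, 23, 13, 13, 13)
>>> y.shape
(11, 13, 13, 23, 13)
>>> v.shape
(11, 13)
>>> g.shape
(11,)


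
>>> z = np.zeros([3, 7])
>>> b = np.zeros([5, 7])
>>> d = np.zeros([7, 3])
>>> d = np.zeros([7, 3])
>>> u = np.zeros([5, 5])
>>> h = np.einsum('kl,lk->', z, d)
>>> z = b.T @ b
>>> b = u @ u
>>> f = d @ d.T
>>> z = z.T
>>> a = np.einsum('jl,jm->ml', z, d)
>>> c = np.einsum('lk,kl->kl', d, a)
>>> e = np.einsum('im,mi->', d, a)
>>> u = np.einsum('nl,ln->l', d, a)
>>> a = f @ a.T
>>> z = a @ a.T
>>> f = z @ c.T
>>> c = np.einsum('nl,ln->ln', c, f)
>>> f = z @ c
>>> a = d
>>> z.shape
(7, 7)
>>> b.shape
(5, 5)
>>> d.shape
(7, 3)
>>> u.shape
(3,)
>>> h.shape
()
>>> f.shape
(7, 3)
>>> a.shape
(7, 3)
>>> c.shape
(7, 3)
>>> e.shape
()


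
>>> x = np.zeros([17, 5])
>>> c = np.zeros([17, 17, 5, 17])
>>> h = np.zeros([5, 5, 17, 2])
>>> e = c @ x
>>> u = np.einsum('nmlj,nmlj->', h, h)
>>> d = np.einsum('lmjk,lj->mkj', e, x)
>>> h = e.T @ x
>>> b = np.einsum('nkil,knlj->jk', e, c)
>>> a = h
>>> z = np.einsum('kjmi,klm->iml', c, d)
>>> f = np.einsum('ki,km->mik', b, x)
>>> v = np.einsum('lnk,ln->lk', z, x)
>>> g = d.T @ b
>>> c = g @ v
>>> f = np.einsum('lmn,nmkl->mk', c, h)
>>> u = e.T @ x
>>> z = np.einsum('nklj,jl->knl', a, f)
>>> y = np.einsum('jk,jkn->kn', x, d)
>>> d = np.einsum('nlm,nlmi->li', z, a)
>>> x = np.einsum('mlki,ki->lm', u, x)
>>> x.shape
(5, 5)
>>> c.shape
(5, 5, 5)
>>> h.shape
(5, 5, 17, 5)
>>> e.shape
(17, 17, 5, 5)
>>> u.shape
(5, 5, 17, 5)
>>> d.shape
(5, 5)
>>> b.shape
(17, 17)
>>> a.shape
(5, 5, 17, 5)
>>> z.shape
(5, 5, 17)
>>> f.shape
(5, 17)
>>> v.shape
(17, 5)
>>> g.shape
(5, 5, 17)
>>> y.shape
(5, 5)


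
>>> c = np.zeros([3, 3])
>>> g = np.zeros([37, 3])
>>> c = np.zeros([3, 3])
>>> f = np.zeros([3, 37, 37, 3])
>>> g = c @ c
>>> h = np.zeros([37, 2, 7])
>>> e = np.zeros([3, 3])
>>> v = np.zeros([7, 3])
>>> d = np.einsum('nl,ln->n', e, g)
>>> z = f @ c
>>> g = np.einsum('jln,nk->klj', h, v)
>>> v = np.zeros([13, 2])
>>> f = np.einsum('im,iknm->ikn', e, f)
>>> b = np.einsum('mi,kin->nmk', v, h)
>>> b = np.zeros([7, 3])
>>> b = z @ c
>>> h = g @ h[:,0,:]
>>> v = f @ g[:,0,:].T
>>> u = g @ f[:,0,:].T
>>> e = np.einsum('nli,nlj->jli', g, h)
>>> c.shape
(3, 3)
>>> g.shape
(3, 2, 37)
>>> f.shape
(3, 37, 37)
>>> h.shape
(3, 2, 7)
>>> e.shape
(7, 2, 37)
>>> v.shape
(3, 37, 3)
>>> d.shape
(3,)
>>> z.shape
(3, 37, 37, 3)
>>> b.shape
(3, 37, 37, 3)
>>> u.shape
(3, 2, 3)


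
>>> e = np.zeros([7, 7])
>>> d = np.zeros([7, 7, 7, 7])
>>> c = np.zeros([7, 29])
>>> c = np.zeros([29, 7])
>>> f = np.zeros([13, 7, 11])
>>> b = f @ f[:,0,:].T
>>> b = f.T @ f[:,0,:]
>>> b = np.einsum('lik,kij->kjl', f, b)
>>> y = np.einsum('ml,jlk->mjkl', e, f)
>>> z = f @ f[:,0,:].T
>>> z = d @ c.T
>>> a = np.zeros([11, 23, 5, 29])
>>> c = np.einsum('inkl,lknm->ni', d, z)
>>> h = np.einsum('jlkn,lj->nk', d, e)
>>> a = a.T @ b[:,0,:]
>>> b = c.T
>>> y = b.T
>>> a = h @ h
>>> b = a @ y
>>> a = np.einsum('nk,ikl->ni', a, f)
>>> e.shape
(7, 7)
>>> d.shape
(7, 7, 7, 7)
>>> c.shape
(7, 7)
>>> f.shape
(13, 7, 11)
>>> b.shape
(7, 7)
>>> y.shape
(7, 7)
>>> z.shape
(7, 7, 7, 29)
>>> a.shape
(7, 13)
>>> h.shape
(7, 7)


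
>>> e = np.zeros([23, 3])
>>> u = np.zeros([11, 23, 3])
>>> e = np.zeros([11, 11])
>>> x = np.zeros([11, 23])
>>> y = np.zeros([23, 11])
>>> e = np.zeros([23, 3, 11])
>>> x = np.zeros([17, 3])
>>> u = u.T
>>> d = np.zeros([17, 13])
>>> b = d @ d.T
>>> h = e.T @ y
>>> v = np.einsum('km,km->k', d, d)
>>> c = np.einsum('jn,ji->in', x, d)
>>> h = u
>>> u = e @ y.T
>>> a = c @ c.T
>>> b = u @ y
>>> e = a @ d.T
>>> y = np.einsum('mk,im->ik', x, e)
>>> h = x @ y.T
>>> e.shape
(13, 17)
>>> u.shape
(23, 3, 23)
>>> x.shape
(17, 3)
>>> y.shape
(13, 3)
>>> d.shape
(17, 13)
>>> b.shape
(23, 3, 11)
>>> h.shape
(17, 13)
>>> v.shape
(17,)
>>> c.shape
(13, 3)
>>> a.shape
(13, 13)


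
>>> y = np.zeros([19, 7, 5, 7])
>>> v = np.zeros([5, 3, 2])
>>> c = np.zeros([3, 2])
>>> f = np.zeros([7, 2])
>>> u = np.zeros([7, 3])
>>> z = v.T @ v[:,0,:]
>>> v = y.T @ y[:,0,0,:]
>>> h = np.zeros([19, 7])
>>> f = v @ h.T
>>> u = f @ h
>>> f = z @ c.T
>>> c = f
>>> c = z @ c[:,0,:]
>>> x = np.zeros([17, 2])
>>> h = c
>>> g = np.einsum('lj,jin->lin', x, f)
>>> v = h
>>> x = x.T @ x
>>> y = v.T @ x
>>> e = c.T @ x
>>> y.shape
(3, 3, 2)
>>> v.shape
(2, 3, 3)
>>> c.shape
(2, 3, 3)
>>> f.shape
(2, 3, 3)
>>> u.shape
(7, 5, 7, 7)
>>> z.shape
(2, 3, 2)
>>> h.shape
(2, 3, 3)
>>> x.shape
(2, 2)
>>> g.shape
(17, 3, 3)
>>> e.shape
(3, 3, 2)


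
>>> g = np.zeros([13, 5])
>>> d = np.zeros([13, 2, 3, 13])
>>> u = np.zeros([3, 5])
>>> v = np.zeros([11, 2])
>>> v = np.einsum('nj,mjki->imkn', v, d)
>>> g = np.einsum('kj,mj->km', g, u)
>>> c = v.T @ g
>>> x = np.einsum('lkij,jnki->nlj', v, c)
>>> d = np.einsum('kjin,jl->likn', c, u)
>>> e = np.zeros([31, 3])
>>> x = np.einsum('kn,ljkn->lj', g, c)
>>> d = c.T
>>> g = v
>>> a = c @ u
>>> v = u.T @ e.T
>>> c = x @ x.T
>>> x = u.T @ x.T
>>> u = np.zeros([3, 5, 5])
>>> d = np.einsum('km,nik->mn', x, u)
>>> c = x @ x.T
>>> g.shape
(13, 13, 3, 11)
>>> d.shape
(11, 3)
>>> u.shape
(3, 5, 5)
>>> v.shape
(5, 31)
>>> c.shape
(5, 5)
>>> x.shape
(5, 11)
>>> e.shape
(31, 3)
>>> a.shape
(11, 3, 13, 5)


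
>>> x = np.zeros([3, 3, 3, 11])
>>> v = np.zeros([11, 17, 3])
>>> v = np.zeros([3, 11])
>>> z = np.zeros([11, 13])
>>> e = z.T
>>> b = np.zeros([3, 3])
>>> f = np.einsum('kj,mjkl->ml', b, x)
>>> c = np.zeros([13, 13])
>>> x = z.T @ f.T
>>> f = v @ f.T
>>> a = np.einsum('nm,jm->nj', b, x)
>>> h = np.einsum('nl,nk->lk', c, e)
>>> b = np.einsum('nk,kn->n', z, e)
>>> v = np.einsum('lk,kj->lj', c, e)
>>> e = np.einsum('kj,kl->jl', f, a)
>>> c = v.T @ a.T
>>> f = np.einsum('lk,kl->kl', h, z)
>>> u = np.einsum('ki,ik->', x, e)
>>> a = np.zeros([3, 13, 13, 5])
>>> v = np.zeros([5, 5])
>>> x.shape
(13, 3)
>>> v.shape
(5, 5)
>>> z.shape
(11, 13)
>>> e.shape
(3, 13)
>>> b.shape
(11,)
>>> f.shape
(11, 13)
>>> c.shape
(11, 3)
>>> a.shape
(3, 13, 13, 5)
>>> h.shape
(13, 11)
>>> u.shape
()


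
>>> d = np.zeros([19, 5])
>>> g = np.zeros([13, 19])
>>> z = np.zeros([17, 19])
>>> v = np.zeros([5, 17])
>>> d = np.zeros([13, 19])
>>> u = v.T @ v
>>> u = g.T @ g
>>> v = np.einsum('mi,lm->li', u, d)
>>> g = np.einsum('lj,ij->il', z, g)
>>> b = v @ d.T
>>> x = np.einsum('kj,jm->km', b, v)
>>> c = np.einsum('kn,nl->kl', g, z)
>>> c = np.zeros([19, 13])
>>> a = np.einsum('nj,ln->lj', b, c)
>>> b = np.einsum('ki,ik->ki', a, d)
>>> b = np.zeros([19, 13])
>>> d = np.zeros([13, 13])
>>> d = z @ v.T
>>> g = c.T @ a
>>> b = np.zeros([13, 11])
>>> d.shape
(17, 13)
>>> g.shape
(13, 13)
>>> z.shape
(17, 19)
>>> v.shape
(13, 19)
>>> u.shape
(19, 19)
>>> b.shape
(13, 11)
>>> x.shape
(13, 19)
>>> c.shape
(19, 13)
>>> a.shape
(19, 13)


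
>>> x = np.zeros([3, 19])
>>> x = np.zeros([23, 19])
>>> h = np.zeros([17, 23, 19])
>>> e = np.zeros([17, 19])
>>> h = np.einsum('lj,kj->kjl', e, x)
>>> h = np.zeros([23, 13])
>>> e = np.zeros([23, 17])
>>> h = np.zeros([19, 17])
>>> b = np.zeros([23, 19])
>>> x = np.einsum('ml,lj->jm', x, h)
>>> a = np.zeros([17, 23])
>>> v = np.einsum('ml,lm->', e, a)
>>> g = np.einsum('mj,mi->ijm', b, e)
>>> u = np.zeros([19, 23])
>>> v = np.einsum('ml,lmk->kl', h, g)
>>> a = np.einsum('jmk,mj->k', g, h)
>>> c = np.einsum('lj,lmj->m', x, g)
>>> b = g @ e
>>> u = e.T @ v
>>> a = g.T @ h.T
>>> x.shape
(17, 23)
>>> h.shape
(19, 17)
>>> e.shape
(23, 17)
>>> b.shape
(17, 19, 17)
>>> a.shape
(23, 19, 19)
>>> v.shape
(23, 17)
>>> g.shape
(17, 19, 23)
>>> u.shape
(17, 17)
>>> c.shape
(19,)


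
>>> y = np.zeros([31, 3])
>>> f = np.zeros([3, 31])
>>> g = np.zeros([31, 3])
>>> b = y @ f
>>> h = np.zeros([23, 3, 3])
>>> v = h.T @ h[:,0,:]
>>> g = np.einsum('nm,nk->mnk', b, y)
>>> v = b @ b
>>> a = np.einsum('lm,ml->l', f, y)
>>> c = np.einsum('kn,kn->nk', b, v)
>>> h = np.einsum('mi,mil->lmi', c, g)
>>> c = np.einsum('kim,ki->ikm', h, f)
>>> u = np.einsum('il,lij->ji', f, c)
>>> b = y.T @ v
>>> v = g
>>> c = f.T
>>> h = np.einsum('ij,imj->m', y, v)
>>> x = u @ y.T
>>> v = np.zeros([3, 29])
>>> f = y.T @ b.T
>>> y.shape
(31, 3)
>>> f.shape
(3, 3)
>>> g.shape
(31, 31, 3)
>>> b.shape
(3, 31)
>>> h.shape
(31,)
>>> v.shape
(3, 29)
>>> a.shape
(3,)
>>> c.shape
(31, 3)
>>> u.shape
(31, 3)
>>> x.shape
(31, 31)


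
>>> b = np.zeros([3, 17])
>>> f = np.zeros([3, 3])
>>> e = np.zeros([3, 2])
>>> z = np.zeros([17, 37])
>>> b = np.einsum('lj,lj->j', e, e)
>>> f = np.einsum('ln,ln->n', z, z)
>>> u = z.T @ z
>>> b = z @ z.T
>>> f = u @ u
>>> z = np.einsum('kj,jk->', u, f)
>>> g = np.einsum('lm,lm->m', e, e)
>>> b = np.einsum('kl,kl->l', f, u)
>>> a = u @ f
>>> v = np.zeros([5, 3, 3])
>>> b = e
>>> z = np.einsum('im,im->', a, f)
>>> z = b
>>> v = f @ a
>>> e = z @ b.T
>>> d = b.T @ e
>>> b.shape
(3, 2)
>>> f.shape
(37, 37)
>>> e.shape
(3, 3)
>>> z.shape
(3, 2)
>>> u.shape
(37, 37)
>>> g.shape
(2,)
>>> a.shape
(37, 37)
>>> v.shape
(37, 37)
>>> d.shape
(2, 3)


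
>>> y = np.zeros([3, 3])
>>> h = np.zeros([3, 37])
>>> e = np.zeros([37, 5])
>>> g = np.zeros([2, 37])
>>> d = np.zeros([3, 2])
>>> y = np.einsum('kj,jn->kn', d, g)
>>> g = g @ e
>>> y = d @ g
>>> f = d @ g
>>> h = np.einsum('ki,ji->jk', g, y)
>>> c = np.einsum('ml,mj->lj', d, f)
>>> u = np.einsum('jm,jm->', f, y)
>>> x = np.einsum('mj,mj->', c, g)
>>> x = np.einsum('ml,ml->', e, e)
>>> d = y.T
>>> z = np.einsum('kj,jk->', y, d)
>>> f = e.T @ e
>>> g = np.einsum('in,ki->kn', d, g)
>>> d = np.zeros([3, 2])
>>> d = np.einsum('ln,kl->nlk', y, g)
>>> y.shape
(3, 5)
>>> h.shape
(3, 2)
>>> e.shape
(37, 5)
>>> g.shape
(2, 3)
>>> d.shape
(5, 3, 2)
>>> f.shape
(5, 5)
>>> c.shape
(2, 5)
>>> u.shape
()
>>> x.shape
()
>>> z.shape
()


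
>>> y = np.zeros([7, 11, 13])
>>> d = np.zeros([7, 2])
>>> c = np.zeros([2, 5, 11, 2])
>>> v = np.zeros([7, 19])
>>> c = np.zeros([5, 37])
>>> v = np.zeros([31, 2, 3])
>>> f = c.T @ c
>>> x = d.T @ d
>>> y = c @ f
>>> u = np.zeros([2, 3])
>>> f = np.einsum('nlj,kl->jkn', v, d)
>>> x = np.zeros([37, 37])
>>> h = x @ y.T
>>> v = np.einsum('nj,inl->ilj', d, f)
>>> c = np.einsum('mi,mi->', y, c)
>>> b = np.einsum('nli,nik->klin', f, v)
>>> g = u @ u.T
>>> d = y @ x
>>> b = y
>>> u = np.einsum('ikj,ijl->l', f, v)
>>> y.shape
(5, 37)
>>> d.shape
(5, 37)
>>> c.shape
()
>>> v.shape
(3, 31, 2)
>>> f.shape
(3, 7, 31)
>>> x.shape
(37, 37)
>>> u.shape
(2,)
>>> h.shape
(37, 5)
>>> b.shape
(5, 37)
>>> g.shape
(2, 2)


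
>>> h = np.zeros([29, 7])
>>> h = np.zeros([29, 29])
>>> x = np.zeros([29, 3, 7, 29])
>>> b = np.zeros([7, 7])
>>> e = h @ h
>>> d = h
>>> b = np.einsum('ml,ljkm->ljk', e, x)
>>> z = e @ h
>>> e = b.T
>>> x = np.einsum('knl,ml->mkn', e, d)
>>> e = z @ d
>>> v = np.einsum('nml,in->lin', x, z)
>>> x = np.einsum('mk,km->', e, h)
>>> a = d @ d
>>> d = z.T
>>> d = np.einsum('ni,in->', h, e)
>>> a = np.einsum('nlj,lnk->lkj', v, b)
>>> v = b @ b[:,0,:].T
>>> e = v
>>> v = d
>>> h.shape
(29, 29)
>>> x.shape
()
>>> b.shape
(29, 3, 7)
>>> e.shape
(29, 3, 29)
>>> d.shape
()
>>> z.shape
(29, 29)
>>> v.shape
()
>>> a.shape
(29, 7, 29)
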